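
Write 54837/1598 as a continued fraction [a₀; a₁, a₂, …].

54837 ÷ 1598 → quotient 34, remainder 505
1598 ÷ 505 → quotient 3, remainder 83
505 ÷ 83 → quotient 6, remainder 7
83 ÷ 7 → quotient 11, remainder 6
7 ÷ 6 → quotient 1, remainder 1
6 ÷ 1 → quotient 6, remainder 0

[34; 3, 6, 11, 1, 6]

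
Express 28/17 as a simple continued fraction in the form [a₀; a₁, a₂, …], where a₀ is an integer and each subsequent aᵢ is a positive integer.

Repeatedly divide and take the remainder:
28 ÷ 17 → quotient 1, remainder 11
17 ÷ 11 → quotient 1, remainder 6
11 ÷ 6 → quotient 1, remainder 5
6 ÷ 5 → quotient 1, remainder 1
5 ÷ 1 → quotient 5, remainder 0

[1; 1, 1, 1, 5]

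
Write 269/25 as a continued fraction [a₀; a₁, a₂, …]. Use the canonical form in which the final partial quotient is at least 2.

269 ÷ 25 → quotient 10, remainder 19
25 ÷ 19 → quotient 1, remainder 6
19 ÷ 6 → quotient 3, remainder 1
6 ÷ 1 → quotient 6, remainder 0

[10; 1, 3, 6]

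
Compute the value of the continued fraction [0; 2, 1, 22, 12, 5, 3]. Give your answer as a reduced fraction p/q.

Work from the innermost term outward:
Start with 3.
5 + 1/(3/1) = 5 + 1/3 = 16/3
12 + 1/(16/3) = 12 + 3/16 = 195/16
22 + 1/(195/16) = 22 + 16/195 = 4306/195
1 + 1/(4306/195) = 1 + 195/4306 = 4501/4306
2 + 1/(4501/4306) = 2 + 4306/4501 = 13308/4501
0 + 1/(13308/4501) = 0 + 4501/13308 = 4501/13308

4501/13308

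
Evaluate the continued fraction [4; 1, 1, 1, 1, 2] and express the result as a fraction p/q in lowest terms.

Start with 2.
1 + 1/(2/1) = 1 + 1/2 = 3/2
1 + 1/(3/2) = 1 + 2/3 = 5/3
1 + 1/(5/3) = 1 + 3/5 = 8/5
1 + 1/(8/5) = 1 + 5/8 = 13/8
4 + 1/(13/8) = 4 + 8/13 = 60/13

60/13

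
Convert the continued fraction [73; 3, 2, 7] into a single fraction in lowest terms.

Compute successive convergents:
a_0 = 73: 73/1
a_1 = 3: 220/3
a_2 = 2: 513/7
a_3 = 7: 3811/52

3811/52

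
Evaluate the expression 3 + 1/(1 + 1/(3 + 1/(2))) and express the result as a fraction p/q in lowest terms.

34/9

a_0 = 3: 3/1
a_1 = 1: 4/1
a_2 = 3: 15/4
a_3 = 2: 34/9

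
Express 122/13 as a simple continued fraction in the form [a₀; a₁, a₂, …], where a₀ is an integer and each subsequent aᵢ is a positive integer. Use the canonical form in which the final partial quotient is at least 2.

[9; 2, 1, 1, 2]

122 = 9·13 + 5, so a_0 = 9
13 = 2·5 + 3, so a_1 = 2
5 = 1·3 + 2, so a_2 = 1
3 = 1·2 + 1, so a_3 = 1
2 = 2·1 + 0, so a_4 = 2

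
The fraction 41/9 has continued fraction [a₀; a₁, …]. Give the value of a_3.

4

41 = 4·9 + 5, so a_0 = 4
9 = 1·5 + 4, so a_1 = 1
5 = 1·4 + 1, so a_2 = 1
4 = 4·1 + 0, so a_3 = 4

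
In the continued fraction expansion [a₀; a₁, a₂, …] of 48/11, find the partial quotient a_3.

3

Apply division with remainder until the remainder is 0:
48 ÷ 11 → quotient 4, remainder 4
11 ÷ 4 → quotient 2, remainder 3
4 ÷ 3 → quotient 1, remainder 1
3 ÷ 1 → quotient 3, remainder 0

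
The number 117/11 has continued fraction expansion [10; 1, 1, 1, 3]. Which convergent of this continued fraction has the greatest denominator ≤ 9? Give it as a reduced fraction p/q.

32/3

a_0 = 10: 10/1  (≤ bound)
a_1 = 1: 11/1  (≤ bound)
a_2 = 1: 21/2  (≤ bound)
a_3 = 1: 32/3  (≤ bound)
a_4 = 3: 117/11  (> 9, stop)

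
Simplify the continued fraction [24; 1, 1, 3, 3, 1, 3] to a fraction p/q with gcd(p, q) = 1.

2776/113

Start with 3.
1 + 1/(3/1) = 1 + 1/3 = 4/3
3 + 1/(4/3) = 3 + 3/4 = 15/4
3 + 1/(15/4) = 3 + 4/15 = 49/15
1 + 1/(49/15) = 1 + 15/49 = 64/49
1 + 1/(64/49) = 1 + 49/64 = 113/64
24 + 1/(113/64) = 24 + 64/113 = 2776/113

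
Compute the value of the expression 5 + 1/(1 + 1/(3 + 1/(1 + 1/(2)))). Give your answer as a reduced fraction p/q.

Starting at the tail and folding back:
Start with 2.
1 + 1/(2/1) = 1 + 1/2 = 3/2
3 + 1/(3/2) = 3 + 2/3 = 11/3
1 + 1/(11/3) = 1 + 3/11 = 14/11
5 + 1/(14/11) = 5 + 11/14 = 81/14

81/14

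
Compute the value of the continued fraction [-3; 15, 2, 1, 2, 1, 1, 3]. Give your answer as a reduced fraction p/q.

-3067/1045

a_0 = -3: -3/1
a_1 = 15: -44/15
a_2 = 2: -91/31
a_3 = 1: -135/46
a_4 = 2: -361/123
a_5 = 1: -496/169
a_6 = 1: -857/292
a_7 = 3: -3067/1045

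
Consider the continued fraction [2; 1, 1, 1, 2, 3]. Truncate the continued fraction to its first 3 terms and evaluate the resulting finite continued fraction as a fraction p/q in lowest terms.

Start with 1.
1 + 1/(1/1) = 1 + 1/1 = 2/1
2 + 1/(2/1) = 2 + 1/2 = 5/2

5/2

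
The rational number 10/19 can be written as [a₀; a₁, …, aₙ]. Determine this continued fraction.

[0; 1, 1, 9]

Repeatedly divide and take the remainder:
10 = 0·19 + 10, so a_0 = 0
19 = 1·10 + 9, so a_1 = 1
10 = 1·9 + 1, so a_2 = 1
9 = 9·1 + 0, so a_3 = 9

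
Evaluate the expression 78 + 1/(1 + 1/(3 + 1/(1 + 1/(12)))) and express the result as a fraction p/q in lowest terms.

Start with 12.
1 + 1/(12/1) = 1 + 1/12 = 13/12
3 + 1/(13/12) = 3 + 12/13 = 51/13
1 + 1/(51/13) = 1 + 13/51 = 64/51
78 + 1/(64/51) = 78 + 51/64 = 5043/64

5043/64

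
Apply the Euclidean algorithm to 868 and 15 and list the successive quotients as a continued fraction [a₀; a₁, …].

868 ÷ 15 → quotient 57, remainder 13
15 ÷ 13 → quotient 1, remainder 2
13 ÷ 2 → quotient 6, remainder 1
2 ÷ 1 → quotient 2, remainder 0

[57; 1, 6, 2]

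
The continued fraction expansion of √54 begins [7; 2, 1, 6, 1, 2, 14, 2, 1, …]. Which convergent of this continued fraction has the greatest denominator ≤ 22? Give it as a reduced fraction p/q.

a_0 = 7: 7/1  (≤ bound)
a_1 = 2: 15/2  (≤ bound)
a_2 = 1: 22/3  (≤ bound)
a_3 = 6: 147/20  (≤ bound)
a_4 = 1: 169/23  (> 22, stop)

147/20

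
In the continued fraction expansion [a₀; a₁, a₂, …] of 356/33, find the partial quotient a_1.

1

356 = 10·33 + 26, so a_0 = 10
33 = 1·26 + 7, so a_1 = 1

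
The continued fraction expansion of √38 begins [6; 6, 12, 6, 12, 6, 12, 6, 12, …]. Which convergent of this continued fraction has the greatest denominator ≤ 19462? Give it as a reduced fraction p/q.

List convergents until the denominator exceeds the bound:
a_0 = 6: 6/1  (≤ bound)
a_1 = 6: 37/6  (≤ bound)
a_2 = 12: 450/73  (≤ bound)
a_3 = 6: 2737/444  (≤ bound)
a_4 = 12: 33294/5401  (≤ bound)
a_5 = 6: 202501/32850  (> 19462, stop)

33294/5401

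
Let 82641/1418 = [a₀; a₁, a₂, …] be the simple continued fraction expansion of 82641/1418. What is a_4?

82641 ÷ 1418 → quotient 58, remainder 397
1418 ÷ 397 → quotient 3, remainder 227
397 ÷ 227 → quotient 1, remainder 170
227 ÷ 170 → quotient 1, remainder 57
170 ÷ 57 → quotient 2, remainder 56

2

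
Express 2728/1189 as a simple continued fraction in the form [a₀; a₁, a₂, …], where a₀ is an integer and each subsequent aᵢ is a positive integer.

[2; 3, 2, 1, 1, 13, 2, 2]

2728 ÷ 1189 → quotient 2, remainder 350
1189 ÷ 350 → quotient 3, remainder 139
350 ÷ 139 → quotient 2, remainder 72
139 ÷ 72 → quotient 1, remainder 67
72 ÷ 67 → quotient 1, remainder 5
67 ÷ 5 → quotient 13, remainder 2
5 ÷ 2 → quotient 2, remainder 1
2 ÷ 1 → quotient 2, remainder 0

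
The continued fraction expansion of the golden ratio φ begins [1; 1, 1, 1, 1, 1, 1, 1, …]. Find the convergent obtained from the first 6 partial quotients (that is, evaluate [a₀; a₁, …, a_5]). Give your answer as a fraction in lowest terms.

Start with 1.
1 + 1/(1/1) = 1 + 1/1 = 2/1
1 + 1/(2/1) = 1 + 1/2 = 3/2
1 + 1/(3/2) = 1 + 2/3 = 5/3
1 + 1/(5/3) = 1 + 3/5 = 8/5
1 + 1/(8/5) = 1 + 5/8 = 13/8

13/8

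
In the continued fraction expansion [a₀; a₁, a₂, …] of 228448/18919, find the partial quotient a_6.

14

Repeatedly divide and take the remainder:
⌊228448/18919⌋ = 12, remainder 1420
⌊18919/1420⌋ = 13, remainder 459
⌊1420/459⌋ = 3, remainder 43
⌊459/43⌋ = 10, remainder 29
⌊43/29⌋ = 1, remainder 14
⌊29/14⌋ = 2, remainder 1
⌊14/1⌋ = 14, remainder 0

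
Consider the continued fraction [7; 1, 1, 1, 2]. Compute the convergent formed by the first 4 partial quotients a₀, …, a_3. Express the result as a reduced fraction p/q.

23/3

a_0 = 7: 7/1
a_1 = 1: 8/1
a_2 = 1: 15/2
a_3 = 1: 23/3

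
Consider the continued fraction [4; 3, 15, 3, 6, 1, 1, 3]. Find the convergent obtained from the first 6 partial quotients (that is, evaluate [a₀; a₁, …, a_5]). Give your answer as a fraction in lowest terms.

4469/1033

a_0 = 4: 4/1
a_1 = 3: 13/3
a_2 = 15: 199/46
a_3 = 3: 610/141
a_4 = 6: 3859/892
a_5 = 1: 4469/1033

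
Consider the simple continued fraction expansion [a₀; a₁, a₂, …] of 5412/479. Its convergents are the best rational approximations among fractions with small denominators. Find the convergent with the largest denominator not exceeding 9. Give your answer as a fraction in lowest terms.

79/7

List convergents until the denominator exceeds the bound:
a_0 = 11: 11/1  (≤ bound)
a_1 = 3: 34/3  (≤ bound)
a_2 = 2: 79/7  (≤ bound)
a_3 = 1: 113/10  (> 9, stop)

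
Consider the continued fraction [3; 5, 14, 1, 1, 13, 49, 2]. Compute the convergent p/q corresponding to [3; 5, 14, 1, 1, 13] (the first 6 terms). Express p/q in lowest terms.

6353/1987

Starting at the tail and folding back:
Start with 13.
1 + 1/(13/1) = 1 + 1/13 = 14/13
1 + 1/(14/13) = 1 + 13/14 = 27/14
14 + 1/(27/14) = 14 + 14/27 = 392/27
5 + 1/(392/27) = 5 + 27/392 = 1987/392
3 + 1/(1987/392) = 3 + 392/1987 = 6353/1987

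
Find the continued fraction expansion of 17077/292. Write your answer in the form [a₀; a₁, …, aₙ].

17077 = 58·292 + 141, so a_0 = 58
292 = 2·141 + 10, so a_1 = 2
141 = 14·10 + 1, so a_2 = 14
10 = 10·1 + 0, so a_3 = 10

[58; 2, 14, 10]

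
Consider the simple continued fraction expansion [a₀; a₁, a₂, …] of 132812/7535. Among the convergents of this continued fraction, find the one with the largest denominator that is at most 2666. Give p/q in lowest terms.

32661/1853

a_0 = 17: 17/1  (≤ bound)
a_1 = 1: 18/1  (≤ bound)
a_2 = 1: 35/2  (≤ bound)
a_3 = 1: 53/3  (≤ bound)
a_4 = 2: 141/8  (≤ bound)
a_5 = 15: 2168/123  (≤ bound)
a_6 = 15: 32661/1853  (≤ bound)
a_7 = 4: 132812/7535  (> 2666, stop)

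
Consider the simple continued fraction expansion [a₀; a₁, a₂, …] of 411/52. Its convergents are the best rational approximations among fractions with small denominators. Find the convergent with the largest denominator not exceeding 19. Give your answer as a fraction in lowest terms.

List convergents until the denominator exceeds the bound:
a_0 = 7: 7/1  (≤ bound)
a_1 = 1: 8/1  (≤ bound)
a_2 = 9: 79/10  (≤ bound)
a_3 = 2: 166/21  (> 19, stop)

79/10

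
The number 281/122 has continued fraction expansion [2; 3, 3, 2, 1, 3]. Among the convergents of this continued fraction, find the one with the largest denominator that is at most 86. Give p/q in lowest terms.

76/33

List convergents until the denominator exceeds the bound:
a_0 = 2: 2/1  (≤ bound)
a_1 = 3: 7/3  (≤ bound)
a_2 = 3: 23/10  (≤ bound)
a_3 = 2: 53/23  (≤ bound)
a_4 = 1: 76/33  (≤ bound)
a_5 = 3: 281/122  (> 86, stop)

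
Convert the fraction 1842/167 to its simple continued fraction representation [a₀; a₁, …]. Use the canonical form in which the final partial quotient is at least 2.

[11; 33, 2, 2]

1842 ÷ 167 → quotient 11, remainder 5
167 ÷ 5 → quotient 33, remainder 2
5 ÷ 2 → quotient 2, remainder 1
2 ÷ 1 → quotient 2, remainder 0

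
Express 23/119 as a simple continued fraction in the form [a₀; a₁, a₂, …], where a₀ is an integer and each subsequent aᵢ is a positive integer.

[0; 5, 5, 1, 3]

23 ÷ 119 → quotient 0, remainder 23
119 ÷ 23 → quotient 5, remainder 4
23 ÷ 4 → quotient 5, remainder 3
4 ÷ 3 → quotient 1, remainder 1
3 ÷ 1 → quotient 3, remainder 0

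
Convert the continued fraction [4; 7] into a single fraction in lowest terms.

Start with 7.
4 + 1/(7/1) = 4 + 1/7 = 29/7

29/7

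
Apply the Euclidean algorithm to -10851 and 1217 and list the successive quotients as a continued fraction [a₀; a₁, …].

⌊-10851/1217⌋ = -9, remainder 102
⌊1217/102⌋ = 11, remainder 95
⌊102/95⌋ = 1, remainder 7
⌊95/7⌋ = 13, remainder 4
⌊7/4⌋ = 1, remainder 3
⌊4/3⌋ = 1, remainder 1
⌊3/1⌋ = 3, remainder 0

[-9; 11, 1, 13, 1, 1, 3]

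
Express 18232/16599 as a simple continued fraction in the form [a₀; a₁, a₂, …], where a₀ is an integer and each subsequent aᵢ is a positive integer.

[1; 10, 6, 14, 6, 3]

18232 = 1·16599 + 1633, so a_0 = 1
16599 = 10·1633 + 269, so a_1 = 10
1633 = 6·269 + 19, so a_2 = 6
269 = 14·19 + 3, so a_3 = 14
19 = 6·3 + 1, so a_4 = 6
3 = 3·1 + 0, so a_5 = 3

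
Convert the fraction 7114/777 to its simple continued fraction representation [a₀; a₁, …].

Apply division with remainder until the remainder is 0:
⌊7114/777⌋ = 9, remainder 121
⌊777/121⌋ = 6, remainder 51
⌊121/51⌋ = 2, remainder 19
⌊51/19⌋ = 2, remainder 13
⌊19/13⌋ = 1, remainder 6
⌊13/6⌋ = 2, remainder 1
⌊6/1⌋ = 6, remainder 0

[9; 6, 2, 2, 1, 2, 6]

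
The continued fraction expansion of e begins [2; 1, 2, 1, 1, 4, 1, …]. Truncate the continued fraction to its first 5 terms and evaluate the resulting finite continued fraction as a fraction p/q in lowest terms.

Start with 1.
1 + 1/(1/1) = 1 + 1/1 = 2/1
2 + 1/(2/1) = 2 + 1/2 = 5/2
1 + 1/(5/2) = 1 + 2/5 = 7/5
2 + 1/(7/5) = 2 + 5/7 = 19/7

19/7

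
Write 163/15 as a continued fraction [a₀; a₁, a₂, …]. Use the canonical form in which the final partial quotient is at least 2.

⌊163/15⌋ = 10, remainder 13
⌊15/13⌋ = 1, remainder 2
⌊13/2⌋ = 6, remainder 1
⌊2/1⌋ = 2, remainder 0

[10; 1, 6, 2]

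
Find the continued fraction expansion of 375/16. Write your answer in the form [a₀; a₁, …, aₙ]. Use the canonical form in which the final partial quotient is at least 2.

Apply division with remainder until the remainder is 0:
375 ÷ 16 → quotient 23, remainder 7
16 ÷ 7 → quotient 2, remainder 2
7 ÷ 2 → quotient 3, remainder 1
2 ÷ 1 → quotient 2, remainder 0

[23; 2, 3, 2]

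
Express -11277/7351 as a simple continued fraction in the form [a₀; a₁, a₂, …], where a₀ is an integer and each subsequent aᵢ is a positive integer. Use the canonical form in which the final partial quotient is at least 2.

[-2; 2, 6, 1, 5, 9, 9]

-11277 = -2·7351 + 3425, so a_0 = -2
7351 = 2·3425 + 501, so a_1 = 2
3425 = 6·501 + 419, so a_2 = 6
501 = 1·419 + 82, so a_3 = 1
419 = 5·82 + 9, so a_4 = 5
82 = 9·9 + 1, so a_5 = 9
9 = 9·1 + 0, so a_6 = 9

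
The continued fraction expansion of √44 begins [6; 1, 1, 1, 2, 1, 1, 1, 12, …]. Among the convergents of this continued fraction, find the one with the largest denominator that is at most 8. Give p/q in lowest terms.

53/8

a_0 = 6: 6/1  (≤ bound)
a_1 = 1: 7/1  (≤ bound)
a_2 = 1: 13/2  (≤ bound)
a_3 = 1: 20/3  (≤ bound)
a_4 = 2: 53/8  (≤ bound)
a_5 = 1: 73/11  (> 8, stop)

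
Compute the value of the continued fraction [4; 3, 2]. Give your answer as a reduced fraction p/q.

Start with 2.
3 + 1/(2/1) = 3 + 1/2 = 7/2
4 + 1/(7/2) = 4 + 2/7 = 30/7

30/7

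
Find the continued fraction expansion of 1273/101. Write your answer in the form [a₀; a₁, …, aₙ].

[12; 1, 1, 1, 1, 9, 2]

1273 ÷ 101 → quotient 12, remainder 61
101 ÷ 61 → quotient 1, remainder 40
61 ÷ 40 → quotient 1, remainder 21
40 ÷ 21 → quotient 1, remainder 19
21 ÷ 19 → quotient 1, remainder 2
19 ÷ 2 → quotient 9, remainder 1
2 ÷ 1 → quotient 2, remainder 0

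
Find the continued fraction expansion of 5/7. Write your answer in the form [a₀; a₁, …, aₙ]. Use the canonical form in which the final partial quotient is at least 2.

Run the Euclidean algorithm, recording each quotient:
5 ÷ 7 → quotient 0, remainder 5
7 ÷ 5 → quotient 1, remainder 2
5 ÷ 2 → quotient 2, remainder 1
2 ÷ 1 → quotient 2, remainder 0

[0; 1, 2, 2]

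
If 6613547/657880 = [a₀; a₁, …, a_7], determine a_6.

6613547 ÷ 657880 → quotient 10, remainder 34747
657880 ÷ 34747 → quotient 18, remainder 32434
34747 ÷ 32434 → quotient 1, remainder 2313
32434 ÷ 2313 → quotient 14, remainder 52
2313 ÷ 52 → quotient 44, remainder 25
52 ÷ 25 → quotient 2, remainder 2
25 ÷ 2 → quotient 12, remainder 1

12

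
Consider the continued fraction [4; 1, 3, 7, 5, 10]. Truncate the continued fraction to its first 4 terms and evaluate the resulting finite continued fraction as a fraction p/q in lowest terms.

Starting at the tail and folding back:
Start with 7.
3 + 1/(7/1) = 3 + 1/7 = 22/7
1 + 1/(22/7) = 1 + 7/22 = 29/22
4 + 1/(29/22) = 4 + 22/29 = 138/29

138/29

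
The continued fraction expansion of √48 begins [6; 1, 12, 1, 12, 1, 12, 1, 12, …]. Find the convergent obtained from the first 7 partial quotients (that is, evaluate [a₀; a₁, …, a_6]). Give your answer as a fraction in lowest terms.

Start with 12.
1 + 1/(12/1) = 1 + 1/12 = 13/12
12 + 1/(13/12) = 12 + 12/13 = 168/13
1 + 1/(168/13) = 1 + 13/168 = 181/168
12 + 1/(181/168) = 12 + 168/181 = 2340/181
1 + 1/(2340/181) = 1 + 181/2340 = 2521/2340
6 + 1/(2521/2340) = 6 + 2340/2521 = 17466/2521

17466/2521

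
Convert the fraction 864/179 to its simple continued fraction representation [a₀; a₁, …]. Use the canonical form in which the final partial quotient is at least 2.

Repeatedly divide and take the remainder:
⌊864/179⌋ = 4, remainder 148
⌊179/148⌋ = 1, remainder 31
⌊148/31⌋ = 4, remainder 24
⌊31/24⌋ = 1, remainder 7
⌊24/7⌋ = 3, remainder 3
⌊7/3⌋ = 2, remainder 1
⌊3/1⌋ = 3, remainder 0

[4; 1, 4, 1, 3, 2, 3]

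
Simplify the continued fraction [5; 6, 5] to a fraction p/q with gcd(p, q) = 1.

a_0 = 5: 5/1
a_1 = 6: 31/6
a_2 = 5: 160/31

160/31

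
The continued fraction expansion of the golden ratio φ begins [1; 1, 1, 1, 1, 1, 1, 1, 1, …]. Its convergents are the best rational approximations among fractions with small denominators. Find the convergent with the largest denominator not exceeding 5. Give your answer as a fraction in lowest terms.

8/5

a_0 = 1: 1/1  (≤ bound)
a_1 = 1: 2/1  (≤ bound)
a_2 = 1: 3/2  (≤ bound)
a_3 = 1: 5/3  (≤ bound)
a_4 = 1: 8/5  (≤ bound)
a_5 = 1: 13/8  (> 5, stop)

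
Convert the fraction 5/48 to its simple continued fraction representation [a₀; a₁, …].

5 = 0·48 + 5, so a_0 = 0
48 = 9·5 + 3, so a_1 = 9
5 = 1·3 + 2, so a_2 = 1
3 = 1·2 + 1, so a_3 = 1
2 = 2·1 + 0, so a_4 = 2

[0; 9, 1, 1, 2]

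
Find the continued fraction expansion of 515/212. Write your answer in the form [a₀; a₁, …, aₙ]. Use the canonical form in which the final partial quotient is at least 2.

[2; 2, 3, 30]

Apply division with remainder until the remainder is 0:
515 = 2·212 + 91, so a_0 = 2
212 = 2·91 + 30, so a_1 = 2
91 = 3·30 + 1, so a_2 = 3
30 = 30·1 + 0, so a_3 = 30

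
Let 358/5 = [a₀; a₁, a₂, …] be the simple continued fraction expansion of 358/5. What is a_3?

358 = 71·5 + 3, so a_0 = 71
5 = 1·3 + 2, so a_1 = 1
3 = 1·2 + 1, so a_2 = 1
2 = 2·1 + 0, so a_3 = 2

2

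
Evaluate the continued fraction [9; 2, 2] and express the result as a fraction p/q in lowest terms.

Collapse the nested fraction from the inside out:
Start with 2.
2 + 1/(2/1) = 2 + 1/2 = 5/2
9 + 1/(5/2) = 9 + 2/5 = 47/5

47/5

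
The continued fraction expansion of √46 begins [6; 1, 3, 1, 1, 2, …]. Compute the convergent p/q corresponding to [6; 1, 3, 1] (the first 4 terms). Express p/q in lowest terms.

Use the convergent recurrence hₖ = aₖ·hₖ₋₁ + hₖ₋₂ (and likewise for the denominators kₖ):
a_0 = 6: 6/1
a_1 = 1: 7/1
a_2 = 3: 27/4
a_3 = 1: 34/5

34/5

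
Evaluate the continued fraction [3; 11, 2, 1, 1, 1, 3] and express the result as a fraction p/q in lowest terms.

Start with 3.
1 + 1/(3/1) = 1 + 1/3 = 4/3
1 + 1/(4/3) = 1 + 3/4 = 7/4
1 + 1/(7/4) = 1 + 4/7 = 11/7
2 + 1/(11/7) = 2 + 7/11 = 29/11
11 + 1/(29/11) = 11 + 11/29 = 330/29
3 + 1/(330/29) = 3 + 29/330 = 1019/330

1019/330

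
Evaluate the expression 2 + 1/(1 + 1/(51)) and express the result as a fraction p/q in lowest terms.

Start with 51.
1 + 1/(51/1) = 1 + 1/51 = 52/51
2 + 1/(52/51) = 2 + 51/52 = 155/52

155/52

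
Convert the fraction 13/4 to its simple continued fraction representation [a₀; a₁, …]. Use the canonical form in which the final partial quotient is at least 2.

[3; 4]

Apply division with remainder until the remainder is 0:
13 = 3·4 + 1, so a_0 = 3
4 = 4·1 + 0, so a_1 = 4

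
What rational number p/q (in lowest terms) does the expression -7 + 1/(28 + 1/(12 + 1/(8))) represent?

Collapse the nested fraction from the inside out:
Start with 8.
12 + 1/(8/1) = 12 + 1/8 = 97/8
28 + 1/(97/8) = 28 + 8/97 = 2724/97
-7 + 1/(2724/97) = -7 + 97/2724 = -18971/2724

-18971/2724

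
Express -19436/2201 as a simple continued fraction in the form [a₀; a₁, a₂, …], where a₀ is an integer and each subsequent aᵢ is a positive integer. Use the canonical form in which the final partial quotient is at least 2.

-19436 ÷ 2201 → quotient -9, remainder 373
2201 ÷ 373 → quotient 5, remainder 336
373 ÷ 336 → quotient 1, remainder 37
336 ÷ 37 → quotient 9, remainder 3
37 ÷ 3 → quotient 12, remainder 1
3 ÷ 1 → quotient 3, remainder 0

[-9; 5, 1, 9, 12, 3]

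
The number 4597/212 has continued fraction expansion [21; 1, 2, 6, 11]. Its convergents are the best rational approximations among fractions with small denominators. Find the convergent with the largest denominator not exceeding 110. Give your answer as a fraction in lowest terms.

412/19

List convergents until the denominator exceeds the bound:
a_0 = 21: 21/1  (≤ bound)
a_1 = 1: 22/1  (≤ bound)
a_2 = 2: 65/3  (≤ bound)
a_3 = 6: 412/19  (≤ bound)
a_4 = 11: 4597/212  (> 110, stop)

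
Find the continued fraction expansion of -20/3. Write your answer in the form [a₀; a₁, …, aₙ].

-20 ÷ 3 → quotient -7, remainder 1
3 ÷ 1 → quotient 3, remainder 0

[-7; 3]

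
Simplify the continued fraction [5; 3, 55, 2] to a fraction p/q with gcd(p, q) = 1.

1786/335

a_0 = 5: 5/1
a_1 = 3: 16/3
a_2 = 55: 885/166
a_3 = 2: 1786/335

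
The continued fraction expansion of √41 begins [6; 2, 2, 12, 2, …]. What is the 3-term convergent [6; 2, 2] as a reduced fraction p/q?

32/5

Work from the innermost term outward:
Start with 2.
2 + 1/(2/1) = 2 + 1/2 = 5/2
6 + 1/(5/2) = 6 + 2/5 = 32/5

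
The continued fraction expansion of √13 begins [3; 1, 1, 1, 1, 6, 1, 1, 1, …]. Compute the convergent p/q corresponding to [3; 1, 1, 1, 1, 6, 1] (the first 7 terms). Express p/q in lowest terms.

137/38

Work from the innermost term outward:
Start with 1.
6 + 1/(1/1) = 6 + 1/1 = 7/1
1 + 1/(7/1) = 1 + 1/7 = 8/7
1 + 1/(8/7) = 1 + 7/8 = 15/8
1 + 1/(15/8) = 1 + 8/15 = 23/15
1 + 1/(23/15) = 1 + 15/23 = 38/23
3 + 1/(38/23) = 3 + 23/38 = 137/38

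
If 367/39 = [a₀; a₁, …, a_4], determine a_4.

2

367 = 9·39 + 16, so a_0 = 9
39 = 2·16 + 7, so a_1 = 2
16 = 2·7 + 2, so a_2 = 2
7 = 3·2 + 1, so a_3 = 3
2 = 2·1 + 0, so a_4 = 2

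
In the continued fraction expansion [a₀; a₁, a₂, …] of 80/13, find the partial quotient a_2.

⌊80/13⌋ = 6, remainder 2
⌊13/2⌋ = 6, remainder 1
⌊2/1⌋ = 2, remainder 0

2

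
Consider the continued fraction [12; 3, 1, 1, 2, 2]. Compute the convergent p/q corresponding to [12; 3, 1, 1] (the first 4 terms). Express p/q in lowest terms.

Build up convergents one term at a time:
a_0 = 12: 12/1
a_1 = 3: 37/3
a_2 = 1: 49/4
a_3 = 1: 86/7

86/7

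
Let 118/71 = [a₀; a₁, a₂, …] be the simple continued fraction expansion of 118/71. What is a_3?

Run the Euclidean algorithm, recording each quotient:
118 = 1·71 + 47, so a_0 = 1
71 = 1·47 + 24, so a_1 = 1
47 = 1·24 + 23, so a_2 = 1
24 = 1·23 + 1, so a_3 = 1

1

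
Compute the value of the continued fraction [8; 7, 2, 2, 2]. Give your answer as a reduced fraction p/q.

Use the convergent recurrence hₖ = aₖ·hₖ₋₁ + hₖ₋₂ (and likewise for the denominators kₖ):
a_0 = 8: 8/1
a_1 = 7: 57/7
a_2 = 2: 122/15
a_3 = 2: 301/37
a_4 = 2: 724/89

724/89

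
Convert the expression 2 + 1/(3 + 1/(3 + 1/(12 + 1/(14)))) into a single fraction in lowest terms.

3985/1732

Use the convergent recurrence hₖ = aₖ·hₖ₋₁ + hₖ₋₂ (and likewise for the denominators kₖ):
a_0 = 2: 2/1
a_1 = 3: 7/3
a_2 = 3: 23/10
a_3 = 12: 283/123
a_4 = 14: 3985/1732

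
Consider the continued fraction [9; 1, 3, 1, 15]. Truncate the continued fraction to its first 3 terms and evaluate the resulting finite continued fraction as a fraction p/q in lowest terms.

39/4

Start with 3.
1 + 1/(3/1) = 1 + 1/3 = 4/3
9 + 1/(4/3) = 9 + 3/4 = 39/4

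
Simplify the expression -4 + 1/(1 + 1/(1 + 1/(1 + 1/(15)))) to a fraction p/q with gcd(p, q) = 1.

-157/47

Start with 15.
1 + 1/(15/1) = 1 + 1/15 = 16/15
1 + 1/(16/15) = 1 + 15/16 = 31/16
1 + 1/(31/16) = 1 + 16/31 = 47/31
-4 + 1/(47/31) = -4 + 31/47 = -157/47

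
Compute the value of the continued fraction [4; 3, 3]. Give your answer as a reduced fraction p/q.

43/10

Collapse the nested fraction from the inside out:
Start with 3.
3 + 1/(3/1) = 3 + 1/3 = 10/3
4 + 1/(10/3) = 4 + 3/10 = 43/10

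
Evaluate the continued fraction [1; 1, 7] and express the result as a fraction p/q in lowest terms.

15/8

Start with 7.
1 + 1/(7/1) = 1 + 1/7 = 8/7
1 + 1/(8/7) = 1 + 7/8 = 15/8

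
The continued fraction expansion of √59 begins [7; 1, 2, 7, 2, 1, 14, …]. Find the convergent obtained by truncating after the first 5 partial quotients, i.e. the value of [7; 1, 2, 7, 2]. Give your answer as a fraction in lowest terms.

Start with 2.
7 + 1/(2/1) = 7 + 1/2 = 15/2
2 + 1/(15/2) = 2 + 2/15 = 32/15
1 + 1/(32/15) = 1 + 15/32 = 47/32
7 + 1/(47/32) = 7 + 32/47 = 361/47

361/47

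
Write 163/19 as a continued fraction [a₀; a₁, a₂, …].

[8; 1, 1, 2, 1, 2]

Run the Euclidean algorithm, recording each quotient:
⌊163/19⌋ = 8, remainder 11
⌊19/11⌋ = 1, remainder 8
⌊11/8⌋ = 1, remainder 3
⌊8/3⌋ = 2, remainder 2
⌊3/2⌋ = 1, remainder 1
⌊2/1⌋ = 2, remainder 0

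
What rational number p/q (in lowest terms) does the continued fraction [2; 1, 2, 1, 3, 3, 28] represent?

3793/1387

Starting at the tail and folding back:
Start with 28.
3 + 1/(28/1) = 3 + 1/28 = 85/28
3 + 1/(85/28) = 3 + 28/85 = 283/85
1 + 1/(283/85) = 1 + 85/283 = 368/283
2 + 1/(368/283) = 2 + 283/368 = 1019/368
1 + 1/(1019/368) = 1 + 368/1019 = 1387/1019
2 + 1/(1387/1019) = 2 + 1019/1387 = 3793/1387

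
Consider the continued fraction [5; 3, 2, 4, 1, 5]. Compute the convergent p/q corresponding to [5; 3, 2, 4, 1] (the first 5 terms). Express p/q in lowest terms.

a_0 = 5: 5/1
a_1 = 3: 16/3
a_2 = 2: 37/7
a_3 = 4: 164/31
a_4 = 1: 201/38

201/38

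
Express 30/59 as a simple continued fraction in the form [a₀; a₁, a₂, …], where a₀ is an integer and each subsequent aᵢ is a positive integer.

⌊30/59⌋ = 0, remainder 30
⌊59/30⌋ = 1, remainder 29
⌊30/29⌋ = 1, remainder 1
⌊29/1⌋ = 29, remainder 0

[0; 1, 1, 29]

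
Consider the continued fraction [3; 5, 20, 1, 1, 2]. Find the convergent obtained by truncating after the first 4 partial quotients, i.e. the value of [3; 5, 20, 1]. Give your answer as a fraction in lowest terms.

339/106

Collapse the nested fraction from the inside out:
Start with 1.
20 + 1/(1/1) = 20 + 1/1 = 21/1
5 + 1/(21/1) = 5 + 1/21 = 106/21
3 + 1/(106/21) = 3 + 21/106 = 339/106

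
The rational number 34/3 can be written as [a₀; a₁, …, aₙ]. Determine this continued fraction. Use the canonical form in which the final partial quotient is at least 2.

[11; 3]

Run the Euclidean algorithm, recording each quotient:
⌊34/3⌋ = 11, remainder 1
⌊3/1⌋ = 3, remainder 0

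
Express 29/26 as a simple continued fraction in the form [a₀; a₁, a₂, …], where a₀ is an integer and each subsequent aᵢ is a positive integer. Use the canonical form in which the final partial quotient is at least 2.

[1; 8, 1, 2]

Repeatedly divide and take the remainder:
⌊29/26⌋ = 1, remainder 3
⌊26/3⌋ = 8, remainder 2
⌊3/2⌋ = 1, remainder 1
⌊2/1⌋ = 2, remainder 0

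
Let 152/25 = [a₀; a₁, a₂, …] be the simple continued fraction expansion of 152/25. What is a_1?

12

⌊152/25⌋ = 6, remainder 2
⌊25/2⌋ = 12, remainder 1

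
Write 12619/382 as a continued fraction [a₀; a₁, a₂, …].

[33; 29, 2, 1, 1, 2]

Run the Euclidean algorithm, recording each quotient:
12619 = 33·382 + 13, so a_0 = 33
382 = 29·13 + 5, so a_1 = 29
13 = 2·5 + 3, so a_2 = 2
5 = 1·3 + 2, so a_3 = 1
3 = 1·2 + 1, so a_4 = 1
2 = 2·1 + 0, so a_5 = 2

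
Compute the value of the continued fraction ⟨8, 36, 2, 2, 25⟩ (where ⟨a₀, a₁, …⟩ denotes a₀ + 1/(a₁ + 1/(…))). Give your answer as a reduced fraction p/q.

Use the convergent recurrence hₖ = aₖ·hₖ₋₁ + hₖ₋₂ (and likewise for the denominators kₖ):
a_0 = 8: 8/1
a_1 = 36: 289/36
a_2 = 2: 586/73
a_3 = 2: 1461/182
a_4 = 25: 37111/4623

37111/4623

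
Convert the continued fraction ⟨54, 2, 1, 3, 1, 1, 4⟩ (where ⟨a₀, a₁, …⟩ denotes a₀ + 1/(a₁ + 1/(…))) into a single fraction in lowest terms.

6197/114

Start with 4.
1 + 1/(4/1) = 1 + 1/4 = 5/4
1 + 1/(5/4) = 1 + 4/5 = 9/5
3 + 1/(9/5) = 3 + 5/9 = 32/9
1 + 1/(32/9) = 1 + 9/32 = 41/32
2 + 1/(41/32) = 2 + 32/41 = 114/41
54 + 1/(114/41) = 54 + 41/114 = 6197/114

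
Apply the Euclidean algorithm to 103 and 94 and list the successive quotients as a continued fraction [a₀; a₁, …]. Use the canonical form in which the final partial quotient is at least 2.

Run the Euclidean algorithm, recording each quotient:
⌊103/94⌋ = 1, remainder 9
⌊94/9⌋ = 10, remainder 4
⌊9/4⌋ = 2, remainder 1
⌊4/1⌋ = 4, remainder 0

[1; 10, 2, 4]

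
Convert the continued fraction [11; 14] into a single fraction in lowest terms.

Start with 14.
11 + 1/(14/1) = 11 + 1/14 = 155/14

155/14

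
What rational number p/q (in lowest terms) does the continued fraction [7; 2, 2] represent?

37/5

a_0 = 7: 7/1
a_1 = 2: 15/2
a_2 = 2: 37/5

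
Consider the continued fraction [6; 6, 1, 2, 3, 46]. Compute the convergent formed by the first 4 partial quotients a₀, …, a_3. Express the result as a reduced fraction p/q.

123/20

a_0 = 6: 6/1
a_1 = 6: 37/6
a_2 = 1: 43/7
a_3 = 2: 123/20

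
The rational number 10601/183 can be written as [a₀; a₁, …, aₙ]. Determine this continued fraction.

[57; 1, 13, 13]

Repeatedly divide and take the remainder:
⌊10601/183⌋ = 57, remainder 170
⌊183/170⌋ = 1, remainder 13
⌊170/13⌋ = 13, remainder 1
⌊13/1⌋ = 13, remainder 0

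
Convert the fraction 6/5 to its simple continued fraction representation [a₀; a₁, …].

[1; 5]

6 ÷ 5 → quotient 1, remainder 1
5 ÷ 1 → quotient 5, remainder 0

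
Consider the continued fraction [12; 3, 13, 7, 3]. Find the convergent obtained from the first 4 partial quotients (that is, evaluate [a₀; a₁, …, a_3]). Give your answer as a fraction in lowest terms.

3488/283

Collapse the nested fraction from the inside out:
Start with 7.
13 + 1/(7/1) = 13 + 1/7 = 92/7
3 + 1/(92/7) = 3 + 7/92 = 283/92
12 + 1/(283/92) = 12 + 92/283 = 3488/283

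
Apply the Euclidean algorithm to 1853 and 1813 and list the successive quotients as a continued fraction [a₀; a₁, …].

[1; 45, 3, 13]

1853 = 1·1813 + 40, so a_0 = 1
1813 = 45·40 + 13, so a_1 = 45
40 = 3·13 + 1, so a_2 = 3
13 = 13·1 + 0, so a_3 = 13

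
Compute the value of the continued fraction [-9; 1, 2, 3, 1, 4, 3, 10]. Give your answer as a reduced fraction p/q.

-17045/2052

a_0 = -9: -9/1
a_1 = 1: -8/1
a_2 = 2: -25/3
a_3 = 3: -83/10
a_4 = 1: -108/13
a_5 = 4: -515/62
a_6 = 3: -1653/199
a_7 = 10: -17045/2052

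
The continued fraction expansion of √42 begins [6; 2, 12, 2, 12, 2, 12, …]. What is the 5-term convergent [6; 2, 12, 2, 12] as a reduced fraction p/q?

Start with 12.
2 + 1/(12/1) = 2 + 1/12 = 25/12
12 + 1/(25/12) = 12 + 12/25 = 312/25
2 + 1/(312/25) = 2 + 25/312 = 649/312
6 + 1/(649/312) = 6 + 312/649 = 4206/649

4206/649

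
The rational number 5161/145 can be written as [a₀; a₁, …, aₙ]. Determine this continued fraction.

5161 ÷ 145 → quotient 35, remainder 86
145 ÷ 86 → quotient 1, remainder 59
86 ÷ 59 → quotient 1, remainder 27
59 ÷ 27 → quotient 2, remainder 5
27 ÷ 5 → quotient 5, remainder 2
5 ÷ 2 → quotient 2, remainder 1
2 ÷ 1 → quotient 2, remainder 0

[35; 1, 1, 2, 5, 2, 2]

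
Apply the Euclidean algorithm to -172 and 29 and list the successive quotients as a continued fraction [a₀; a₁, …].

-172 ÷ 29 → quotient -6, remainder 2
29 ÷ 2 → quotient 14, remainder 1
2 ÷ 1 → quotient 2, remainder 0

[-6; 14, 2]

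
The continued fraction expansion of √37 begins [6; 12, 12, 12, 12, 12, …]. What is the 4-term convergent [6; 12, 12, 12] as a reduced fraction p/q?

10657/1752

Collapse the nested fraction from the inside out:
Start with 12.
12 + 1/(12/1) = 12 + 1/12 = 145/12
12 + 1/(145/12) = 12 + 12/145 = 1752/145
6 + 1/(1752/145) = 6 + 145/1752 = 10657/1752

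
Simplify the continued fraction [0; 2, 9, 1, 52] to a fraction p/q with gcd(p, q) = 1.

529/1111

Collapse the nested fraction from the inside out:
Start with 52.
1 + 1/(52/1) = 1 + 1/52 = 53/52
9 + 1/(53/52) = 9 + 52/53 = 529/53
2 + 1/(529/53) = 2 + 53/529 = 1111/529
0 + 1/(1111/529) = 0 + 529/1111 = 529/1111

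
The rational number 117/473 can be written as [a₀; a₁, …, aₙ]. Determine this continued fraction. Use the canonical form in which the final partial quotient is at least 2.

[0; 4, 23, 2, 2]

117 = 0·473 + 117, so a_0 = 0
473 = 4·117 + 5, so a_1 = 4
117 = 23·5 + 2, so a_2 = 23
5 = 2·2 + 1, so a_3 = 2
2 = 2·1 + 0, so a_4 = 2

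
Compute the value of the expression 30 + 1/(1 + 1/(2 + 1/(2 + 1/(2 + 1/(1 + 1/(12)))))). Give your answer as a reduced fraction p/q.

a_0 = 30: 30/1
a_1 = 1: 31/1
a_2 = 2: 92/3
a_3 = 2: 215/7
a_4 = 2: 522/17
a_5 = 1: 737/24
a_6 = 12: 9366/305

9366/305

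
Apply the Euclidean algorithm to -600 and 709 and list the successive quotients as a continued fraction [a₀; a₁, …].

Apply division with remainder until the remainder is 0:
⌊-600/709⌋ = -1, remainder 109
⌊709/109⌋ = 6, remainder 55
⌊109/55⌋ = 1, remainder 54
⌊55/54⌋ = 1, remainder 1
⌊54/1⌋ = 54, remainder 0

[-1; 6, 1, 1, 54]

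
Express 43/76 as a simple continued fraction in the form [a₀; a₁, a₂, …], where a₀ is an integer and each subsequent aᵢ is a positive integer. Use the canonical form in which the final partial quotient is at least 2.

[0; 1, 1, 3, 3, 3]

Repeatedly divide and take the remainder:
⌊43/76⌋ = 0, remainder 43
⌊76/43⌋ = 1, remainder 33
⌊43/33⌋ = 1, remainder 10
⌊33/10⌋ = 3, remainder 3
⌊10/3⌋ = 3, remainder 1
⌊3/1⌋ = 3, remainder 0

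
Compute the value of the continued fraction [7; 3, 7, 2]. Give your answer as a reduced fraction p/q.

344/47

Work from the innermost term outward:
Start with 2.
7 + 1/(2/1) = 7 + 1/2 = 15/2
3 + 1/(15/2) = 3 + 2/15 = 47/15
7 + 1/(47/15) = 7 + 15/47 = 344/47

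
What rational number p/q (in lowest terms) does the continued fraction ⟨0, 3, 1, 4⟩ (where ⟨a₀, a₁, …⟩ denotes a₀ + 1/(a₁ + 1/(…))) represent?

5/19

Compute successive convergents:
a_0 = 0: 0/1
a_1 = 3: 1/3
a_2 = 1: 1/4
a_3 = 4: 5/19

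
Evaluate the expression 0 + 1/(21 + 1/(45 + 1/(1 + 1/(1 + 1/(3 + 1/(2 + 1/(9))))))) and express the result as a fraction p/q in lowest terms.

6880/144631

Compute successive convergents:
a_0 = 0: 0/1
a_1 = 21: 1/21
a_2 = 45: 45/946
a_3 = 1: 46/967
a_4 = 1: 91/1913
a_5 = 3: 319/6706
a_6 = 2: 729/15325
a_7 = 9: 6880/144631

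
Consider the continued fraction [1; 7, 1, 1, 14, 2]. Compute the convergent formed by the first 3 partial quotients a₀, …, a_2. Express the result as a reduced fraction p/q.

9/8

Start with 1.
7 + 1/(1/1) = 7 + 1/1 = 8/1
1 + 1/(8/1) = 1 + 1/8 = 9/8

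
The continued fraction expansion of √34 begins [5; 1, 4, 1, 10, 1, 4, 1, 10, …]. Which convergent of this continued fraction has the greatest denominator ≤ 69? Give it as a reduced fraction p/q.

379/65

List convergents until the denominator exceeds the bound:
a_0 = 5: 5/1  (≤ bound)
a_1 = 1: 6/1  (≤ bound)
a_2 = 4: 29/5  (≤ bound)
a_3 = 1: 35/6  (≤ bound)
a_4 = 10: 379/65  (≤ bound)
a_5 = 1: 414/71  (> 69, stop)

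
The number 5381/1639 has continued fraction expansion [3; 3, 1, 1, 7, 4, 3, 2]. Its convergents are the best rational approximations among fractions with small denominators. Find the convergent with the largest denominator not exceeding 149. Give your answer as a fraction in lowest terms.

174/53

List convergents until the denominator exceeds the bound:
a_0 = 3: 3/1  (≤ bound)
a_1 = 3: 10/3  (≤ bound)
a_2 = 1: 13/4  (≤ bound)
a_3 = 1: 23/7  (≤ bound)
a_4 = 7: 174/53  (≤ bound)
a_5 = 4: 719/219  (> 149, stop)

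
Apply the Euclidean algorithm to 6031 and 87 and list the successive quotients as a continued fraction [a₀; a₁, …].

[69; 3, 9, 3]

6031 ÷ 87 → quotient 69, remainder 28
87 ÷ 28 → quotient 3, remainder 3
28 ÷ 3 → quotient 9, remainder 1
3 ÷ 1 → quotient 3, remainder 0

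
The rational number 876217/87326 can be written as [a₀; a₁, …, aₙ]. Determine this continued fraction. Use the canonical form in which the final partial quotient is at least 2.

[10; 29, 1, 1, 7, 3, 10, 6]

Run the Euclidean algorithm, recording each quotient:
876217 ÷ 87326 → quotient 10, remainder 2957
87326 ÷ 2957 → quotient 29, remainder 1573
2957 ÷ 1573 → quotient 1, remainder 1384
1573 ÷ 1384 → quotient 1, remainder 189
1384 ÷ 189 → quotient 7, remainder 61
189 ÷ 61 → quotient 3, remainder 6
61 ÷ 6 → quotient 10, remainder 1
6 ÷ 1 → quotient 6, remainder 0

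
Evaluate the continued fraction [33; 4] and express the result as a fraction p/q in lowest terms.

133/4

Start with 4.
33 + 1/(4/1) = 33 + 1/4 = 133/4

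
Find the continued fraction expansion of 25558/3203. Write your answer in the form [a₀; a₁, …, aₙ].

[7; 1, 47, 1, 1, 7, 1, 3]

Apply division with remainder until the remainder is 0:
25558 ÷ 3203 → quotient 7, remainder 3137
3203 ÷ 3137 → quotient 1, remainder 66
3137 ÷ 66 → quotient 47, remainder 35
66 ÷ 35 → quotient 1, remainder 31
35 ÷ 31 → quotient 1, remainder 4
31 ÷ 4 → quotient 7, remainder 3
4 ÷ 3 → quotient 1, remainder 1
3 ÷ 1 → quotient 3, remainder 0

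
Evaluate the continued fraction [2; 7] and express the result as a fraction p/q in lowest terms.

15/7

a_0 = 2: 2/1
a_1 = 7: 15/7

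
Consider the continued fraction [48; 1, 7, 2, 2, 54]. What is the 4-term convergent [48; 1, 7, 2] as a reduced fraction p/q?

831/17

a_0 = 48: 48/1
a_1 = 1: 49/1
a_2 = 7: 391/8
a_3 = 2: 831/17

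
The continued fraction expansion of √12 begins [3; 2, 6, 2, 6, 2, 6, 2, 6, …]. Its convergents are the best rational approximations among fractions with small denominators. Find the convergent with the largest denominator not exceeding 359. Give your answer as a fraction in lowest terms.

627/181

List convergents until the denominator exceeds the bound:
a_0 = 3: 3/1  (≤ bound)
a_1 = 2: 7/2  (≤ bound)
a_2 = 6: 45/13  (≤ bound)
a_3 = 2: 97/28  (≤ bound)
a_4 = 6: 627/181  (≤ bound)
a_5 = 2: 1351/390  (> 359, stop)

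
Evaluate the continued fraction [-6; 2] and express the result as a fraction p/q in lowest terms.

-11/2

Starting at the tail and folding back:
Start with 2.
-6 + 1/(2/1) = -6 + 1/2 = -11/2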